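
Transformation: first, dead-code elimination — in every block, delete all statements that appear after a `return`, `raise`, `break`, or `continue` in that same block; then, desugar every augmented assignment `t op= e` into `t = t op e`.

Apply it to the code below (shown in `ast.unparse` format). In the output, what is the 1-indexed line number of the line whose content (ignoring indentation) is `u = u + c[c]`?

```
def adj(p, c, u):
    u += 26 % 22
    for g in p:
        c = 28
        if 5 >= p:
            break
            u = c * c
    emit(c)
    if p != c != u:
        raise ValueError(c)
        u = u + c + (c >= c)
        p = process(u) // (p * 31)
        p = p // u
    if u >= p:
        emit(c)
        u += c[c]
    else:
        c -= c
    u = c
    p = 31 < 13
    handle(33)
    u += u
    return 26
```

12

Transformed code:
def adj(p, c, u):
    u = u + 26 % 22
    for g in p:
        c = 28
        if 5 >= p:
            break
    emit(c)
    if p != c != u:
        raise ValueError(c)
    if u >= p:
        emit(c)
        u = u + c[c]
    else:
        c = c - c
    u = c
    p = 31 < 13
    handle(33)
    u = u + u
    return 26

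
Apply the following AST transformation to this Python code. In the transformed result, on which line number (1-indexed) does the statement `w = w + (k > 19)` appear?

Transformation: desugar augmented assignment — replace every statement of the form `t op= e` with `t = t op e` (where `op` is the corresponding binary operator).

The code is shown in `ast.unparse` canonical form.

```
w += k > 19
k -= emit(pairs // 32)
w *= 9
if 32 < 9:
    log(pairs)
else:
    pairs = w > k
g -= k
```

Transformed code:
w = w + (k > 19)
k = k - emit(pairs // 32)
w = w * 9
if 32 < 9:
    log(pairs)
else:
    pairs = w > k
g = g - k

1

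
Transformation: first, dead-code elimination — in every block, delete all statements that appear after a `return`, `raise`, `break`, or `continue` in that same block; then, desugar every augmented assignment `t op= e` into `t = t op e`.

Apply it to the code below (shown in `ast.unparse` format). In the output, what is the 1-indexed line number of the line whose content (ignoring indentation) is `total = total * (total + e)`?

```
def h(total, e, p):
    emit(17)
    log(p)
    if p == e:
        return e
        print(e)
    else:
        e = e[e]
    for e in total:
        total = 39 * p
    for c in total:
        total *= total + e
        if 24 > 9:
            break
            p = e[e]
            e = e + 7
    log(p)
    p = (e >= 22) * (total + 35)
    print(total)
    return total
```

Transformed code:
def h(total, e, p):
    emit(17)
    log(p)
    if p == e:
        return e
    else:
        e = e[e]
    for e in total:
        total = 39 * p
    for c in total:
        total = total * (total + e)
        if 24 > 9:
            break
    log(p)
    p = (e >= 22) * (total + 35)
    print(total)
    return total

11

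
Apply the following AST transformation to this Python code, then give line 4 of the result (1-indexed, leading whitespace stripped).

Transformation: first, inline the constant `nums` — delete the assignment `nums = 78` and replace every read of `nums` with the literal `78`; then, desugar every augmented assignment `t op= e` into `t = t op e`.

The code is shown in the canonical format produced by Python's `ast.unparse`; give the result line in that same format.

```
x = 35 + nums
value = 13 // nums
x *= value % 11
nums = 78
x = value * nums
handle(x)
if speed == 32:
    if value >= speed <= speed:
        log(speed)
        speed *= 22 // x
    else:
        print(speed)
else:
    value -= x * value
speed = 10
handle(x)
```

Transformed code:
x = 35 + 78
value = 13 // 78
x = x * (value % 11)
x = value * 78
handle(x)
if speed == 32:
    if value >= speed <= speed:
        log(speed)
        speed = speed * (22 // x)
    else:
        print(speed)
else:
    value = value - x * value
speed = 10
handle(x)

x = value * 78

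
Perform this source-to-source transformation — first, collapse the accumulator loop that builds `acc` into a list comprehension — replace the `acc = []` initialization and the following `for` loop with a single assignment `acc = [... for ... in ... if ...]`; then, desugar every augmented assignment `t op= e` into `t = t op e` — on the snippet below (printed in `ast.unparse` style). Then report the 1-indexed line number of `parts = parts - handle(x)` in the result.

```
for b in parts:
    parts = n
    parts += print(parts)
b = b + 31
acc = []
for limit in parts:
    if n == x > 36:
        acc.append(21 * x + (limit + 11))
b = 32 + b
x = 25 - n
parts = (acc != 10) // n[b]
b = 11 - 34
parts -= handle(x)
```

Transformed code:
for b in parts:
    parts = n
    parts = parts + print(parts)
b = b + 31
acc = [21 * x + (limit + 11) for limit in parts if n == x > 36]
b = 32 + b
x = 25 - n
parts = (acc != 10) // n[b]
b = 11 - 34
parts = parts - handle(x)

10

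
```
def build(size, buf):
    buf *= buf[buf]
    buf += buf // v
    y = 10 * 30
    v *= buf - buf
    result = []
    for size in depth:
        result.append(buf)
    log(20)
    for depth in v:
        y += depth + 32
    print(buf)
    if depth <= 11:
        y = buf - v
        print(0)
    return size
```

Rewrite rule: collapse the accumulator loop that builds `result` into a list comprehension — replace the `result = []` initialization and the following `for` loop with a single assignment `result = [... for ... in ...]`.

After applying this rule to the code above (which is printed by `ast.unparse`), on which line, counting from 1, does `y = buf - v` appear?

12

Transformed code:
def build(size, buf):
    buf *= buf[buf]
    buf += buf // v
    y = 10 * 30
    v *= buf - buf
    result = [buf for size in depth]
    log(20)
    for depth in v:
        y += depth + 32
    print(buf)
    if depth <= 11:
        y = buf - v
        print(0)
    return size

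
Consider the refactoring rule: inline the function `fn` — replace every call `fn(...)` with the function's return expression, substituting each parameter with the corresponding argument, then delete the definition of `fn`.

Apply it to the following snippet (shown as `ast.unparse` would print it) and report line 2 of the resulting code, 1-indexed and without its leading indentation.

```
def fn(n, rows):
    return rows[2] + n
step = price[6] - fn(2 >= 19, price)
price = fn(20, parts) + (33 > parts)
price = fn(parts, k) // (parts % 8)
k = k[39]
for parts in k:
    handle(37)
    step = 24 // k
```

Transformed code:
step = price[6] - (price[2] + (2 >= 19))
price = parts[2] + 20 + (33 > parts)
price = (k[2] + parts) // (parts % 8)
k = k[39]
for parts in k:
    handle(37)
    step = 24 // k

price = parts[2] + 20 + (33 > parts)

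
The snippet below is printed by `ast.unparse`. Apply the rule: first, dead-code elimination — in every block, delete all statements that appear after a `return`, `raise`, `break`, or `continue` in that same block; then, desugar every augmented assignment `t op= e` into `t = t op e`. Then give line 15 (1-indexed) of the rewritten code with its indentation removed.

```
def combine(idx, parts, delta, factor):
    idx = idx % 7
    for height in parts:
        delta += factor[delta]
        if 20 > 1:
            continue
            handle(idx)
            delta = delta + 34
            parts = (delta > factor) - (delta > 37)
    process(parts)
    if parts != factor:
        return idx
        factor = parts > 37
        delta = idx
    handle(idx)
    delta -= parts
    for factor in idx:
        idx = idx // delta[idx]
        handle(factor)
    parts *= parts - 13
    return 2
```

parts = parts * (parts - 13)

Transformed code:
def combine(idx, parts, delta, factor):
    idx = idx % 7
    for height in parts:
        delta = delta + factor[delta]
        if 20 > 1:
            continue
    process(parts)
    if parts != factor:
        return idx
    handle(idx)
    delta = delta - parts
    for factor in idx:
        idx = idx // delta[idx]
        handle(factor)
    parts = parts * (parts - 13)
    return 2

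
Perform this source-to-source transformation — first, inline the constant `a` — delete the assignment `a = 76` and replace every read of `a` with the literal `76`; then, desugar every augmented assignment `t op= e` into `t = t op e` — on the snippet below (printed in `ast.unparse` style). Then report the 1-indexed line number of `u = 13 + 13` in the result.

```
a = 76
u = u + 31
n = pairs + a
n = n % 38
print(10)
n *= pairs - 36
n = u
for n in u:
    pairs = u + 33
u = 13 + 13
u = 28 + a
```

9

Transformed code:
u = u + 31
n = pairs + 76
n = n % 38
print(10)
n = n * (pairs - 36)
n = u
for n in u:
    pairs = u + 33
u = 13 + 13
u = 28 + 76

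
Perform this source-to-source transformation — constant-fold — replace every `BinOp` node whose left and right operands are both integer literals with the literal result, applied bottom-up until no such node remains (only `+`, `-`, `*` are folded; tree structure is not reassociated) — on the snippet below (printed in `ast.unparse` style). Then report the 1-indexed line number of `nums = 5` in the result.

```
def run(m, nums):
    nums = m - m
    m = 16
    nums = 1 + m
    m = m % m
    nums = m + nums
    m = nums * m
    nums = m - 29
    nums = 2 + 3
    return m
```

9

Transformed code:
def run(m, nums):
    nums = m - m
    m = 16
    nums = 1 + m
    m = m % m
    nums = m + nums
    m = nums * m
    nums = m - 29
    nums = 5
    return m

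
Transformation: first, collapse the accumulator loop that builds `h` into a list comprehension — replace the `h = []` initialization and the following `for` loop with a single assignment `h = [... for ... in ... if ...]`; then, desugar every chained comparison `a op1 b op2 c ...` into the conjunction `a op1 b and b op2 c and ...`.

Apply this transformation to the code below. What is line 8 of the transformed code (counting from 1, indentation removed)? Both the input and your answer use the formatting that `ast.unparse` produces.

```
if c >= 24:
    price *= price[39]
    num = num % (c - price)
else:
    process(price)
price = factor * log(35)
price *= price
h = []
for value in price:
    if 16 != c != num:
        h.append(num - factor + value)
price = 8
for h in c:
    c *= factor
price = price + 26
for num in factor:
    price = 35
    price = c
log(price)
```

h = [num - factor + value for value in price if 16 != c and c != num]

Transformed code:
if c >= 24:
    price *= price[39]
    num = num % (c - price)
else:
    process(price)
price = factor * log(35)
price *= price
h = [num - factor + value for value in price if 16 != c and c != num]
price = 8
for h in c:
    c *= factor
price = price + 26
for num in factor:
    price = 35
    price = c
log(price)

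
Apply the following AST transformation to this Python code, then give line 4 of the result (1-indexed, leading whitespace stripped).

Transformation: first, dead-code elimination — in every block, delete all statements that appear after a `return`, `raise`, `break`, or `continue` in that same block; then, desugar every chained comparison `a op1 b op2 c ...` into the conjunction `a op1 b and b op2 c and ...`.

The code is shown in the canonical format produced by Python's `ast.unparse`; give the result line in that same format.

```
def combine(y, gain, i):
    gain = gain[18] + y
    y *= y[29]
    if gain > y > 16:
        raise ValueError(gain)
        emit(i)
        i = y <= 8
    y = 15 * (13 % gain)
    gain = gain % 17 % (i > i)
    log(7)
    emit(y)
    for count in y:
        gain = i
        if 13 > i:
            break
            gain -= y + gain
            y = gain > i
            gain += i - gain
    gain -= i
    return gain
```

if gain > y and y > 16:

Transformed code:
def combine(y, gain, i):
    gain = gain[18] + y
    y *= y[29]
    if gain > y and y > 16:
        raise ValueError(gain)
    y = 15 * (13 % gain)
    gain = gain % 17 % (i > i)
    log(7)
    emit(y)
    for count in y:
        gain = i
        if 13 > i:
            break
    gain -= i
    return gain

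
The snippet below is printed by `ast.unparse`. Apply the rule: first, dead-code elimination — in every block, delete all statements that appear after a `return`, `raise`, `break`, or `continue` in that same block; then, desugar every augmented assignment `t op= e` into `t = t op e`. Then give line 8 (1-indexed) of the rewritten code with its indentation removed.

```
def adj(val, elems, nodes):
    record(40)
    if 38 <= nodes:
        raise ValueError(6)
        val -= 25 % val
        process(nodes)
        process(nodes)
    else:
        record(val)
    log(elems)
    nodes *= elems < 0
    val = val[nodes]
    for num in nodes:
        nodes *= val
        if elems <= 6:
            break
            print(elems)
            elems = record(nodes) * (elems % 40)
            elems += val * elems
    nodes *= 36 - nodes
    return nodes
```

nodes = nodes * (elems < 0)

Transformed code:
def adj(val, elems, nodes):
    record(40)
    if 38 <= nodes:
        raise ValueError(6)
    else:
        record(val)
    log(elems)
    nodes = nodes * (elems < 0)
    val = val[nodes]
    for num in nodes:
        nodes = nodes * val
        if elems <= 6:
            break
    nodes = nodes * (36 - nodes)
    return nodes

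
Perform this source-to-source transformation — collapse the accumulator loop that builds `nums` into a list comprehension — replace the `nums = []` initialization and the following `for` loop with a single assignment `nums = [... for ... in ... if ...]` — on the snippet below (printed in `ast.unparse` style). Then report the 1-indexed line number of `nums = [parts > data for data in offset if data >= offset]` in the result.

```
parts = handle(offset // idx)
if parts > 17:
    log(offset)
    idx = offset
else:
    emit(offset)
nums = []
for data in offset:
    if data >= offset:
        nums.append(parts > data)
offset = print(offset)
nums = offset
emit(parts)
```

Transformed code:
parts = handle(offset // idx)
if parts > 17:
    log(offset)
    idx = offset
else:
    emit(offset)
nums = [parts > data for data in offset if data >= offset]
offset = print(offset)
nums = offset
emit(parts)

7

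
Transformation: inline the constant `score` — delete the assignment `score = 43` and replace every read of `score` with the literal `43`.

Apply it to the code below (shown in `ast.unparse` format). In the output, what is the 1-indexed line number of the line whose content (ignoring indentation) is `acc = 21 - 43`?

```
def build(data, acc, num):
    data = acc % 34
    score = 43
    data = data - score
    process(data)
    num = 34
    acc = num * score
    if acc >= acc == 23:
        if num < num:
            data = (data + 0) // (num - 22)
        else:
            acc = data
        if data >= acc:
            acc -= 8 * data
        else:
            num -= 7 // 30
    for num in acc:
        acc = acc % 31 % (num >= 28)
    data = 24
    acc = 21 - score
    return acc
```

19

Transformed code:
def build(data, acc, num):
    data = acc % 34
    data = data - 43
    process(data)
    num = 34
    acc = num * 43
    if acc >= acc == 23:
        if num < num:
            data = (data + 0) // (num - 22)
        else:
            acc = data
        if data >= acc:
            acc -= 8 * data
        else:
            num -= 7 // 30
    for num in acc:
        acc = acc % 31 % (num >= 28)
    data = 24
    acc = 21 - 43
    return acc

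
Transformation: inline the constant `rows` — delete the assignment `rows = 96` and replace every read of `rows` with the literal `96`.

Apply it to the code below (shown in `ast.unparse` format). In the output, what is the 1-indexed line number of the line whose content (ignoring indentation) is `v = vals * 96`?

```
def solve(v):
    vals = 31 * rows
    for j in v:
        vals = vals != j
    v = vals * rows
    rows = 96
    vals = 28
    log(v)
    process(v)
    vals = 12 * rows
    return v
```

5

Transformed code:
def solve(v):
    vals = 31 * 96
    for j in v:
        vals = vals != j
    v = vals * 96
    vals = 28
    log(v)
    process(v)
    vals = 12 * 96
    return v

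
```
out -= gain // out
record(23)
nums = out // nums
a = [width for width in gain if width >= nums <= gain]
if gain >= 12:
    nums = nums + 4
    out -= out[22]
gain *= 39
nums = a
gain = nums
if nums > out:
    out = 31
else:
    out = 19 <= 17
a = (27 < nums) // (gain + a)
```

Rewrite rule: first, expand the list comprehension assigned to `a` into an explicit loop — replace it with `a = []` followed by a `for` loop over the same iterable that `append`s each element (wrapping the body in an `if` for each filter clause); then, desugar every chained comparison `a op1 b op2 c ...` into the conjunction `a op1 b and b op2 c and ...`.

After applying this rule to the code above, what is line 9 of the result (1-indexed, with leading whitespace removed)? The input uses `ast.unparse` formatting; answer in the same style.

nums = nums + 4

Transformed code:
out -= gain // out
record(23)
nums = out // nums
a = []
for width in gain:
    if width >= nums and nums <= gain:
        a.append(width)
if gain >= 12:
    nums = nums + 4
    out -= out[22]
gain *= 39
nums = a
gain = nums
if nums > out:
    out = 31
else:
    out = 19 <= 17
a = (27 < nums) // (gain + a)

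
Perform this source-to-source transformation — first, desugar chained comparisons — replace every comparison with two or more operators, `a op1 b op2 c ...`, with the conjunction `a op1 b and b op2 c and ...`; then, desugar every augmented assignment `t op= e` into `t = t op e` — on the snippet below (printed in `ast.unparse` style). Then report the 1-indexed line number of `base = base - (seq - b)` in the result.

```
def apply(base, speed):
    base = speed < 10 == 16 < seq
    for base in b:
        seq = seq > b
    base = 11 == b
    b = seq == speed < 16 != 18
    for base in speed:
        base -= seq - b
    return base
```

8

Transformed code:
def apply(base, speed):
    base = speed < 10 and 10 == 16 and (16 < seq)
    for base in b:
        seq = seq > b
    base = 11 == b
    b = seq == speed and speed < 16 and (16 != 18)
    for base in speed:
        base = base - (seq - b)
    return base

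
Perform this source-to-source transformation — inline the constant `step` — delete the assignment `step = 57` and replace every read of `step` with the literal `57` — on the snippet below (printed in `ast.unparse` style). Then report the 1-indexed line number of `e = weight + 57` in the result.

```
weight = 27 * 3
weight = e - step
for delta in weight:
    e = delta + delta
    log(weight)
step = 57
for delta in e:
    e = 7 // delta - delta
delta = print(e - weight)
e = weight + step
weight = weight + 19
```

Transformed code:
weight = 27 * 3
weight = e - 57
for delta in weight:
    e = delta + delta
    log(weight)
for delta in e:
    e = 7 // delta - delta
delta = print(e - weight)
e = weight + 57
weight = weight + 19

9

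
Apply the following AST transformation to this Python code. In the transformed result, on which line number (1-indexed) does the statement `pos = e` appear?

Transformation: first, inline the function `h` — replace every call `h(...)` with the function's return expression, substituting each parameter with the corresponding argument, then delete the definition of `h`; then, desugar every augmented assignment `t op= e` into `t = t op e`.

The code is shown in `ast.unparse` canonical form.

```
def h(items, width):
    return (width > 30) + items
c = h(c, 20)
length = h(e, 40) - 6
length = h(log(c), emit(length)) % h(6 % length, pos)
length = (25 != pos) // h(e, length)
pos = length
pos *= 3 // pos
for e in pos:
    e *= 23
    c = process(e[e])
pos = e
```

10

Transformed code:
c = (20 > 30) + c
length = (40 > 30) + e - 6
length = ((emit(length) > 30) + log(c)) % ((pos > 30) + 6 % length)
length = (25 != pos) // ((length > 30) + e)
pos = length
pos = pos * (3 // pos)
for e in pos:
    e = e * 23
    c = process(e[e])
pos = e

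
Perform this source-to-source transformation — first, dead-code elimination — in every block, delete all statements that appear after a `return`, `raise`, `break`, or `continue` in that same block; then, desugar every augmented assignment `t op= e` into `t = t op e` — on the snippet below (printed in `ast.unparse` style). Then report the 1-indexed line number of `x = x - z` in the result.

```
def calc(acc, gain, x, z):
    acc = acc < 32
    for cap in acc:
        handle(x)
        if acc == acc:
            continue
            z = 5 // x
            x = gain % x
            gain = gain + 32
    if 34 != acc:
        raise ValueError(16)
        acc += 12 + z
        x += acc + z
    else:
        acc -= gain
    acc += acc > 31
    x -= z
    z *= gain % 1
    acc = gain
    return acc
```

12

Transformed code:
def calc(acc, gain, x, z):
    acc = acc < 32
    for cap in acc:
        handle(x)
        if acc == acc:
            continue
    if 34 != acc:
        raise ValueError(16)
    else:
        acc = acc - gain
    acc = acc + (acc > 31)
    x = x - z
    z = z * (gain % 1)
    acc = gain
    return acc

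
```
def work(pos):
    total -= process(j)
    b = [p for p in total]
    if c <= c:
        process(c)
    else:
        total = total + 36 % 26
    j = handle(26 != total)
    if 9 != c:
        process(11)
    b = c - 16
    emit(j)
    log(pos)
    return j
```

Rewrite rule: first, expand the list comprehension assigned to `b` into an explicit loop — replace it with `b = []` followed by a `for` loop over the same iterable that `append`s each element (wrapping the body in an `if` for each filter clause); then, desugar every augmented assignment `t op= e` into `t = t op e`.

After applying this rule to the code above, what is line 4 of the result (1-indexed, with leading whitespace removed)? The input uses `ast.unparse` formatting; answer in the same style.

for p in total:

Transformed code:
def work(pos):
    total = total - process(j)
    b = []
    for p in total:
        b.append(p)
    if c <= c:
        process(c)
    else:
        total = total + 36 % 26
    j = handle(26 != total)
    if 9 != c:
        process(11)
    b = c - 16
    emit(j)
    log(pos)
    return j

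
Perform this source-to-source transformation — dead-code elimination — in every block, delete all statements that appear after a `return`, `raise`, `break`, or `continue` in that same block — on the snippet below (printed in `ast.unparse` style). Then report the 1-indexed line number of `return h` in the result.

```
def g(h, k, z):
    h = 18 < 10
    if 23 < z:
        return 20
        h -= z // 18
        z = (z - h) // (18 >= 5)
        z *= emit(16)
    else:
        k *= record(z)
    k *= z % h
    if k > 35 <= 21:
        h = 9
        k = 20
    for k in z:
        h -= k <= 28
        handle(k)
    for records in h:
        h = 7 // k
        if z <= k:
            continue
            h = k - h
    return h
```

Transformed code:
def g(h, k, z):
    h = 18 < 10
    if 23 < z:
        return 20
    else:
        k *= record(z)
    k *= z % h
    if k > 35 <= 21:
        h = 9
        k = 20
    for k in z:
        h -= k <= 28
        handle(k)
    for records in h:
        h = 7 // k
        if z <= k:
            continue
    return h

18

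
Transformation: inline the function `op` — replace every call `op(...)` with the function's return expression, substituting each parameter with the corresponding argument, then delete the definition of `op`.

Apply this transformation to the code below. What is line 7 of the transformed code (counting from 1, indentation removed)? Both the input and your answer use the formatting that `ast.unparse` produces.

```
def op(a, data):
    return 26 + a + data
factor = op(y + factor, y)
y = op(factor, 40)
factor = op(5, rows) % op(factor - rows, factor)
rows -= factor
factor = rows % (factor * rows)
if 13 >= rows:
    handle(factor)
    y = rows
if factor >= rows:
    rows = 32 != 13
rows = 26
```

handle(factor)

Transformed code:
factor = 26 + (y + factor) + y
y = 26 + factor + 40
factor = (26 + 5 + rows) % (26 + (factor - rows) + factor)
rows -= factor
factor = rows % (factor * rows)
if 13 >= rows:
    handle(factor)
    y = rows
if factor >= rows:
    rows = 32 != 13
rows = 26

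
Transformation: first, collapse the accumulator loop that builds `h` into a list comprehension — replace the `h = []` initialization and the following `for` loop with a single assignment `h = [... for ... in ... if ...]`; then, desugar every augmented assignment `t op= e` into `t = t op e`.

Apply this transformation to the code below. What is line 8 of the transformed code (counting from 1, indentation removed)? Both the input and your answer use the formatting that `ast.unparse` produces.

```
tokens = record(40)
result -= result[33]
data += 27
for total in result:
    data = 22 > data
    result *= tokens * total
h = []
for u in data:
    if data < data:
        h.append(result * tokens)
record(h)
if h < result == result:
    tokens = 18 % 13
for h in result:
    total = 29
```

record(h)

Transformed code:
tokens = record(40)
result = result - result[33]
data = data + 27
for total in result:
    data = 22 > data
    result = result * (tokens * total)
h = [result * tokens for u in data if data < data]
record(h)
if h < result == result:
    tokens = 18 % 13
for h in result:
    total = 29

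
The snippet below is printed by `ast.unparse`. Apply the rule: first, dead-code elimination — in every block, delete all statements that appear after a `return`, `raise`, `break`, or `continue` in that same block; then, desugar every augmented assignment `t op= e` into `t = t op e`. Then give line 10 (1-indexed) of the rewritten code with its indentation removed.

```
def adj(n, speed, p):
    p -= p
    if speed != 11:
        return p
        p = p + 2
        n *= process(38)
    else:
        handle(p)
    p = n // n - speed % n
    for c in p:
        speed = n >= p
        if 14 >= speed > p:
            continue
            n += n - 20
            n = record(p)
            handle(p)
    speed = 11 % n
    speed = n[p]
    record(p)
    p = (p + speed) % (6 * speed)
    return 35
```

if 14 >= speed > p:

Transformed code:
def adj(n, speed, p):
    p = p - p
    if speed != 11:
        return p
    else:
        handle(p)
    p = n // n - speed % n
    for c in p:
        speed = n >= p
        if 14 >= speed > p:
            continue
    speed = 11 % n
    speed = n[p]
    record(p)
    p = (p + speed) % (6 * speed)
    return 35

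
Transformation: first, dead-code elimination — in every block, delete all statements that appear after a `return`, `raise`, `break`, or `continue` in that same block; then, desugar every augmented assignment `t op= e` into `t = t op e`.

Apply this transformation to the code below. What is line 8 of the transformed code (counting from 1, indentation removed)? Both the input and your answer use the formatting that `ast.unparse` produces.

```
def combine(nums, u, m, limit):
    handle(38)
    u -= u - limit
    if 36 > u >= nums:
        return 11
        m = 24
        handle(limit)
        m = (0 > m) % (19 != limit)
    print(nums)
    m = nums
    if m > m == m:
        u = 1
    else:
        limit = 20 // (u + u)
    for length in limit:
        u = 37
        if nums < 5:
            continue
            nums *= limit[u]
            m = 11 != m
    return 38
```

if m > m == m:

Transformed code:
def combine(nums, u, m, limit):
    handle(38)
    u = u - (u - limit)
    if 36 > u >= nums:
        return 11
    print(nums)
    m = nums
    if m > m == m:
        u = 1
    else:
        limit = 20 // (u + u)
    for length in limit:
        u = 37
        if nums < 5:
            continue
    return 38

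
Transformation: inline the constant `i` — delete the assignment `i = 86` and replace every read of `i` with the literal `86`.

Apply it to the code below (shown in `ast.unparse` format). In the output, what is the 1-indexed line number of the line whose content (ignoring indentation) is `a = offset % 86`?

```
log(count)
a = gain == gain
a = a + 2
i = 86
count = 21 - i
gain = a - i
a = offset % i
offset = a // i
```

6

Transformed code:
log(count)
a = gain == gain
a = a + 2
count = 21 - 86
gain = a - 86
a = offset % 86
offset = a // 86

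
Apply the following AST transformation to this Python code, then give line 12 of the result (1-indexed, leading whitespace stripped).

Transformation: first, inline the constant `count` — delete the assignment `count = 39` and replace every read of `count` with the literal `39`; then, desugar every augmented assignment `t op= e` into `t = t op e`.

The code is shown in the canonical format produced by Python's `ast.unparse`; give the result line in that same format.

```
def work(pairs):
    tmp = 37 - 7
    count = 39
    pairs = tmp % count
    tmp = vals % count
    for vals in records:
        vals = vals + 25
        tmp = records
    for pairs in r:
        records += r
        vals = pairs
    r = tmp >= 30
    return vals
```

Transformed code:
def work(pairs):
    tmp = 37 - 7
    pairs = tmp % 39
    tmp = vals % 39
    for vals in records:
        vals = vals + 25
        tmp = records
    for pairs in r:
        records = records + r
        vals = pairs
    r = tmp >= 30
    return vals

return vals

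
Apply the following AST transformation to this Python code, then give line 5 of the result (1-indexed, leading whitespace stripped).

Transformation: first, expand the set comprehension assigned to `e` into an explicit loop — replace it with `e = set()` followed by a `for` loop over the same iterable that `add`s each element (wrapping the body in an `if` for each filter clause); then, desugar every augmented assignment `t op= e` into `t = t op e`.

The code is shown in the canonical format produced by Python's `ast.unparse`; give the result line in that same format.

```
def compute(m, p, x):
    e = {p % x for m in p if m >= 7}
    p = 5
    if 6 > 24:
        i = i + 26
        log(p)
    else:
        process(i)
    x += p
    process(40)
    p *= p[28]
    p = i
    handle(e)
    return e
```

Transformed code:
def compute(m, p, x):
    e = set()
    for m in p:
        if m >= 7:
            e.add(p % x)
    p = 5
    if 6 > 24:
        i = i + 26
        log(p)
    else:
        process(i)
    x = x + p
    process(40)
    p = p * p[28]
    p = i
    handle(e)
    return e

e.add(p % x)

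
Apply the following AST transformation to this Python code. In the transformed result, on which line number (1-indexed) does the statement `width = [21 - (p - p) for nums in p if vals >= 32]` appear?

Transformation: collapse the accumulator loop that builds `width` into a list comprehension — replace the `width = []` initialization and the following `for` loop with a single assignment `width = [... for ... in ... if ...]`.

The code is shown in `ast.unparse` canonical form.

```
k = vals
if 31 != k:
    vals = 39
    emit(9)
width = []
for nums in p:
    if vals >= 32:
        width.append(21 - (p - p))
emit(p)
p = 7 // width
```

Transformed code:
k = vals
if 31 != k:
    vals = 39
    emit(9)
width = [21 - (p - p) for nums in p if vals >= 32]
emit(p)
p = 7 // width

5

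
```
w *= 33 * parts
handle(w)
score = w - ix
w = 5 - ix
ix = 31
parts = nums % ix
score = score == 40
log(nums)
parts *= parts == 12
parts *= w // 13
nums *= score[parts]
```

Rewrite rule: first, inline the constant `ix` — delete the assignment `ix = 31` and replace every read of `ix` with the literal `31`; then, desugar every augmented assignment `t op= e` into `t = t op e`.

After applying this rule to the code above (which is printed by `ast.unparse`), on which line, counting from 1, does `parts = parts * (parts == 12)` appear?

8

Transformed code:
w = w * (33 * parts)
handle(w)
score = w - 31
w = 5 - 31
parts = nums % 31
score = score == 40
log(nums)
parts = parts * (parts == 12)
parts = parts * (w // 13)
nums = nums * score[parts]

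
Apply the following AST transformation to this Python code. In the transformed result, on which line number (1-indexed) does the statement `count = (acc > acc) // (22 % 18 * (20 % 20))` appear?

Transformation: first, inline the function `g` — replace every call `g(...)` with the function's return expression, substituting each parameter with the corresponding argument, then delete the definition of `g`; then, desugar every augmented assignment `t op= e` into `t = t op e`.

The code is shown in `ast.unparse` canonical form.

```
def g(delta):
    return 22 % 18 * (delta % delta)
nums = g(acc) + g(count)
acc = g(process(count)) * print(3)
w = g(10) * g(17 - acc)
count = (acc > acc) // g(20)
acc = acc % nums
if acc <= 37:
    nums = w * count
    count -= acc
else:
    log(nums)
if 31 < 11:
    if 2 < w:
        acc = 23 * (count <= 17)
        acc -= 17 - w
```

4

Transformed code:
nums = 22 % 18 * (acc % acc) + 22 % 18 * (count % count)
acc = 22 % 18 * (process(count) % process(count)) * print(3)
w = 22 % 18 * (10 % 10) * (22 % 18 * ((17 - acc) % (17 - acc)))
count = (acc > acc) // (22 % 18 * (20 % 20))
acc = acc % nums
if acc <= 37:
    nums = w * count
    count = count - acc
else:
    log(nums)
if 31 < 11:
    if 2 < w:
        acc = 23 * (count <= 17)
        acc = acc - (17 - w)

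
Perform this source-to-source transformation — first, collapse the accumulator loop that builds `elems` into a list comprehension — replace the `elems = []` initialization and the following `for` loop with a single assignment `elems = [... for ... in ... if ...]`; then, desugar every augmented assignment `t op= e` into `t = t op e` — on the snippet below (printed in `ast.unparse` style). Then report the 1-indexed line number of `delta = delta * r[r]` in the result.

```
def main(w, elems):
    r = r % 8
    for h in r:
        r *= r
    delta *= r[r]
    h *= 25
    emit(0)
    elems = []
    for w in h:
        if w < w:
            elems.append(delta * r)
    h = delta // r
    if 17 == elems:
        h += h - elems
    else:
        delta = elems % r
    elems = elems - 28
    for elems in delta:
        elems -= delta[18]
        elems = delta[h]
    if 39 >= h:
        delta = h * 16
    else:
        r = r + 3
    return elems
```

5

Transformed code:
def main(w, elems):
    r = r % 8
    for h in r:
        r = r * r
    delta = delta * r[r]
    h = h * 25
    emit(0)
    elems = [delta * r for w in h if w < w]
    h = delta // r
    if 17 == elems:
        h = h + (h - elems)
    else:
        delta = elems % r
    elems = elems - 28
    for elems in delta:
        elems = elems - delta[18]
        elems = delta[h]
    if 39 >= h:
        delta = h * 16
    else:
        r = r + 3
    return elems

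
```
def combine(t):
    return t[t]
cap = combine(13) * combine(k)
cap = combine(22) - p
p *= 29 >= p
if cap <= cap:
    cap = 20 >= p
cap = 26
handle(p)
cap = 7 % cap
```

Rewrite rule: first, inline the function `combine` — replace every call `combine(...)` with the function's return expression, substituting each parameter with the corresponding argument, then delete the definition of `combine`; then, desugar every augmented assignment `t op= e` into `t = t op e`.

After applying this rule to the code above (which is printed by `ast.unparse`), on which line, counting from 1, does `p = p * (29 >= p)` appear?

Transformed code:
cap = 13[13] * k[k]
cap = 22[22] - p
p = p * (29 >= p)
if cap <= cap:
    cap = 20 >= p
cap = 26
handle(p)
cap = 7 % cap

3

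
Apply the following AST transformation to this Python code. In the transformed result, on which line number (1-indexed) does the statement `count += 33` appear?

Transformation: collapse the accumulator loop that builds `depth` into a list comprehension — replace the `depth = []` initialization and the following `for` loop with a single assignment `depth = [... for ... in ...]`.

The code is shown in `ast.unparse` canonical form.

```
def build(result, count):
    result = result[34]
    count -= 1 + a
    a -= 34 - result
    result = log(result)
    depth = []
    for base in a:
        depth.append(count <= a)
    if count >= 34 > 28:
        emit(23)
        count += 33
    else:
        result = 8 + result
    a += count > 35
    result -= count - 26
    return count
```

9

Transformed code:
def build(result, count):
    result = result[34]
    count -= 1 + a
    a -= 34 - result
    result = log(result)
    depth = [count <= a for base in a]
    if count >= 34 > 28:
        emit(23)
        count += 33
    else:
        result = 8 + result
    a += count > 35
    result -= count - 26
    return count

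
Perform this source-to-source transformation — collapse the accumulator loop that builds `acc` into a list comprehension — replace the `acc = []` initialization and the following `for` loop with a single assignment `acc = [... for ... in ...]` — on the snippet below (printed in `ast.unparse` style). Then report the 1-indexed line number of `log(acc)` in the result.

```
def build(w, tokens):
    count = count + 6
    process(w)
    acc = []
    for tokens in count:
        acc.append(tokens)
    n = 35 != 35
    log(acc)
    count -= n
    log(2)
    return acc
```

Transformed code:
def build(w, tokens):
    count = count + 6
    process(w)
    acc = [tokens for tokens in count]
    n = 35 != 35
    log(acc)
    count -= n
    log(2)
    return acc

6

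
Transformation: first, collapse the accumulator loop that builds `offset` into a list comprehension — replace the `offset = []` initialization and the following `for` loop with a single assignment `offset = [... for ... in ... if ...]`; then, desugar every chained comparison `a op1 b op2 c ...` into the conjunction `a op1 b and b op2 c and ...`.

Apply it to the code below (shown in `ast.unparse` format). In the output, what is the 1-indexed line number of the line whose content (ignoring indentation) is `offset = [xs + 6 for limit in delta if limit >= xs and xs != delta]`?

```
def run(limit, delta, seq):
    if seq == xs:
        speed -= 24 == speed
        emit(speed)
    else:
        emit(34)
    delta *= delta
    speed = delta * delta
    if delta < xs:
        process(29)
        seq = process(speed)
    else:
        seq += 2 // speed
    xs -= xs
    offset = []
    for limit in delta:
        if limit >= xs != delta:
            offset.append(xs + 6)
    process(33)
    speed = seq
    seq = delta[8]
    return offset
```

15

Transformed code:
def run(limit, delta, seq):
    if seq == xs:
        speed -= 24 == speed
        emit(speed)
    else:
        emit(34)
    delta *= delta
    speed = delta * delta
    if delta < xs:
        process(29)
        seq = process(speed)
    else:
        seq += 2 // speed
    xs -= xs
    offset = [xs + 6 for limit in delta if limit >= xs and xs != delta]
    process(33)
    speed = seq
    seq = delta[8]
    return offset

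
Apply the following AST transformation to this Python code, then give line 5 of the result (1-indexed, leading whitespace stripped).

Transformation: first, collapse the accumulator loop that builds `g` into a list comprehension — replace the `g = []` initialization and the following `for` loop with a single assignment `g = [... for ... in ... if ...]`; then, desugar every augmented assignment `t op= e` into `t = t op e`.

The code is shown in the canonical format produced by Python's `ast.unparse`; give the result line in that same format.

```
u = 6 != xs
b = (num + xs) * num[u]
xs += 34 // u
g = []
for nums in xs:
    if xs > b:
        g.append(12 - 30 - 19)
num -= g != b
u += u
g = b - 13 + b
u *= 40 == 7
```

Transformed code:
u = 6 != xs
b = (num + xs) * num[u]
xs = xs + 34 // u
g = [12 - 30 - 19 for nums in xs if xs > b]
num = num - (g != b)
u = u + u
g = b - 13 + b
u = u * (40 == 7)

num = num - (g != b)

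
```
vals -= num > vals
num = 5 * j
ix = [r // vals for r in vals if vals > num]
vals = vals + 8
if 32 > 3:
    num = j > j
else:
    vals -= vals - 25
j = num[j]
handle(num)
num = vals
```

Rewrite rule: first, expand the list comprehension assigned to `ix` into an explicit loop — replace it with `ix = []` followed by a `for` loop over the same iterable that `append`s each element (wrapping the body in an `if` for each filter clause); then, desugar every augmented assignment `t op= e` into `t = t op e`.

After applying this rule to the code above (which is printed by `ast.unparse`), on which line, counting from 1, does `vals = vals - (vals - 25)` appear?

Transformed code:
vals = vals - (num > vals)
num = 5 * j
ix = []
for r in vals:
    if vals > num:
        ix.append(r // vals)
vals = vals + 8
if 32 > 3:
    num = j > j
else:
    vals = vals - (vals - 25)
j = num[j]
handle(num)
num = vals

11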